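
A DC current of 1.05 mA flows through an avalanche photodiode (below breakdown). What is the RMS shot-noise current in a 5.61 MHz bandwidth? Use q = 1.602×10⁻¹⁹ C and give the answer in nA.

43.4 nA

I_n = √(2qI·B)
2qI·B = 2 × 1.602×10⁻¹⁹ × 1.05×10⁻³ × 5.61×10⁶ = 1.89×10⁻¹⁵ A²
I_n = √(1.89×10⁻¹⁵) = 4.34×10⁻⁸ A = 43.4 nA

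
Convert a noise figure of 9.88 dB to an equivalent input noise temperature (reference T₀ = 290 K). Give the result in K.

2531 K

F = 10^(9.88/10) = 9.72747
T_e = (F − 1)·T₀ = (9.72747 − 1) × 290 = 2531 K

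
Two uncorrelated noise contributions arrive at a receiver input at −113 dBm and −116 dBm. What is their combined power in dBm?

Convert to linear, add, convert back:
P₁ = 5.01×10⁻¹⁵ W, P₂ = 2.51×10⁻¹⁵ W
P_tot = 7.52×10⁻¹⁵ W → 10 log₁₀(P_tot / 10⁻³) = −111.2 dBm

−111.2 dBm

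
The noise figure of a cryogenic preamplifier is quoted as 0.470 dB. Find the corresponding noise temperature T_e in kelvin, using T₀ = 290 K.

F = 10^(0.470/10) = 1.11429
T_e = (F − 1)·T₀ = (1.11429 − 1) × 290 = 33.1 K

33.1 K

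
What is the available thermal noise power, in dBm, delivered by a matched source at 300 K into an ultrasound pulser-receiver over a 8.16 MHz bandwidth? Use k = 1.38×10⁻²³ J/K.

−104.7 dBm

P_n = kTB = 1.38×10⁻²³ × 300 × 8.16×10⁶ = 3.38×10⁻¹⁴ W
In dBm: 10 log₁₀(3.38×10⁻¹⁴ / 10⁻³) = −104.7 dBm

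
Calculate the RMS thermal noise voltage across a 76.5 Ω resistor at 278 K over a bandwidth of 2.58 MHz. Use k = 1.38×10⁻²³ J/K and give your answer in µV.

1.74 µV

V_n = √(4kTRB)
4kTRB = 4 × 1.38×10⁻²³ × 278 × 7.65×10¹ × 2.58×10⁶ = 3.03×10⁻¹² V²
V_n = √(3.03×10⁻¹²) = 1.74×10⁻⁶ V = 1.74 µV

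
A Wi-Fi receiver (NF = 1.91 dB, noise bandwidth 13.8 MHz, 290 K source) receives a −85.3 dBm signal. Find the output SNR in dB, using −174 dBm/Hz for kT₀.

15.4 dB

Noise floor: N = −174 + 10 log₁₀(B) + NF
10 log₁₀(1.38×10⁷) = 71.4 dB
N = −174 + 71.4 + 1.91 = −100.69 dBm
SNR = P_sig − N = −85.3 − (−100.69) = 15.39 dB → 15.4 dB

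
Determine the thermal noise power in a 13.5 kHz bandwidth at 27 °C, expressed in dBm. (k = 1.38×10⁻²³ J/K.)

T = 27 °C + 273.15 = 300.15 K
P_n = kTB = 1.38×10⁻²³ × 300.15 × 1.35×10⁴ = 5.59×10⁻¹⁷ W
In dBm: 10 log₁₀(5.59×10⁻¹⁷ / 10⁻³) = −132.5 dBm

−132.5 dBm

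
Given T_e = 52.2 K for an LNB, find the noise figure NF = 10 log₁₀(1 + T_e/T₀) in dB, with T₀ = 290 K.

F = 1 + T_e/T₀ = 1 + 52.2/290 = 1.18
NF = 10 log₁₀(1.18) = 0.719 dB

0.719 dB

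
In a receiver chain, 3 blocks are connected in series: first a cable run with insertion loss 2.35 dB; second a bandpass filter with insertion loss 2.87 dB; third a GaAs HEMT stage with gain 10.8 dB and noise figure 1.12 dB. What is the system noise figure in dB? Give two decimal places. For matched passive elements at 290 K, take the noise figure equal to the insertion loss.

Convert to linear (a loss of L dB is a gain of −L dB): F_i = 10^(NF_i/10), G_i = 10^(G_i,dB/10)
  Stage 1: F_1 = 10^(2.35/10) = 1.718, G_1 = 10^(−2.35/10) = 0.5821
  Stage 2: F_2 = 10^(2.87/10) = 1.936, G_2 = 10^(−2.87/10) = 0.5164
  Stage 3: F_3 = 10^(1.12/10) = 1.294, G_3 = 10^(10.8/10) = 12.02
Friis cascade:
  F = 1.718 + (1.936 − 1)/0.5821 + (1.294 − 1)/0.3006 = 4.305
NF = 10 log₁₀(4.305) = 6.34 dB

6.34 dB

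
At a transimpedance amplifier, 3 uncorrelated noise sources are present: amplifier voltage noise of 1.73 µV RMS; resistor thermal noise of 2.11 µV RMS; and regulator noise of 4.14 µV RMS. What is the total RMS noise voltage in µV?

4.96 µV

Uncorrelated sources add in power (mean-square): V_tot = √(ΣV_i²)
V_tot = √[(1.73×10⁻⁶)² + (2.11×10⁻⁶)² + (4.14×10⁻⁶)²] = 4.96×10⁻⁶ V = 4.96 µV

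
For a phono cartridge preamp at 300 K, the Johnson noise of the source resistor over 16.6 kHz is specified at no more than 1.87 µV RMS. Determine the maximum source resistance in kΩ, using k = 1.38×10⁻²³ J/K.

12.7 kΩ

Johnson–Nyquist: V_n = √(4kTRB) ⇒ R = V_n² / (4kTB)
4kTB = 4 × 1.38×10⁻²³ × 300 × 1.66×10⁴ = 2.75×10⁻¹⁶
R = (1.87×10⁻⁶)² / 2.75×10⁻¹⁶ = 1.27×10⁴ Ω = 12.7 kΩ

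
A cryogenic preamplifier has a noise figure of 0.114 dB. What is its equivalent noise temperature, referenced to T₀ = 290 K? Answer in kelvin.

7.71 K

F = 10^(0.114/10) = 1.0266
T_e = (F − 1)·T₀ = (1.0266 − 1) × 290 = 7.71 K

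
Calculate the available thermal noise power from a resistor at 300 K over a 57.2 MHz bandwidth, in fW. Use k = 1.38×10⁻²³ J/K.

P_n = kTB = 1.38×10⁻²³ × 300 × 5.72×10⁷ = 2.37×10⁻¹³ W = 237 fW

237 fW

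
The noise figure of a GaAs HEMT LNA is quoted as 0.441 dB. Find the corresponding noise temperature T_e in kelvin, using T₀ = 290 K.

31.0 K

F = 10^(0.441/10) = 1.10688
T_e = (F − 1)·T₀ = (1.10688 − 1) × 290 = 31.0 K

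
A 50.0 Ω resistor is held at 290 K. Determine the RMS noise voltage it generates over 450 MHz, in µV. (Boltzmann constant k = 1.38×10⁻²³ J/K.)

V_n = √(4kTRB)
4kTRB = 4 × 1.38×10⁻²³ × 290 × 5.00×10¹ × 4.50×10⁸ = 3.60×10⁻¹⁰ V²
V_n = √(3.60×10⁻¹⁰) = 1.90×10⁻⁵ V = 19.0 µV

19.0 µV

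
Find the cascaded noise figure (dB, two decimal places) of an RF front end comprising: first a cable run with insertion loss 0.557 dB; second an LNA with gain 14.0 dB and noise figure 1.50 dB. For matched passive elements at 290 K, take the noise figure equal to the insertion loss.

Convert to linear (a loss of L dB is a gain of −L dB): F_i = 10^(NF_i/10), G_i = 10^(G_i,dB/10)
  Stage 1: F_1 = 10^(0.557/10) = 1.137, G_1 = 10^(−0.557/10) = 0.8796
  Stage 2: F_2 = 10^(1.50/10) = 1.413, G_2 = 10^(14.0/10) = 25.12
Friis cascade:
  F = 1.137 + (1.413 − 1)/0.8796 = 1.606
NF = 10 log₁₀(1.606) = 2.06 dB

2.06 dB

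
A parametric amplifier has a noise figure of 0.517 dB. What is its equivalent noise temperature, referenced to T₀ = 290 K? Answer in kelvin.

F = 10^(0.517/10) = 1.12642
T_e = (F − 1)·T₀ = (1.12642 − 1) × 290 = 36.7 K

36.7 K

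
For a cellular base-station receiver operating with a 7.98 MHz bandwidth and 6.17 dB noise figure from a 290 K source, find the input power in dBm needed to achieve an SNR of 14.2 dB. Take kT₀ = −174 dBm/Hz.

Sensitivity = −174 + 10 log₁₀(B) + NF + SNR_min
= −174 + 69.02 + 6.17 + 14.2
= −84.61 dBm → −84.6 dBm

−84.6 dBm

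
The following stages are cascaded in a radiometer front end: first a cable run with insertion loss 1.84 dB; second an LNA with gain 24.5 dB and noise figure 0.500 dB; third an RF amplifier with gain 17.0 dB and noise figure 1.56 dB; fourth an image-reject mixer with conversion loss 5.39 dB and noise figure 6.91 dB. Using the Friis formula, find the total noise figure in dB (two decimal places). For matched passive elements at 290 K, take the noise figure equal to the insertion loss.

2.35 dB

Convert to linear (a loss of L dB is a gain of −L dB): F_i = 10^(NF_i/10), G_i = 10^(G_i,dB/10)
  Stage 1: F_1 = 10^(1.84/10) = 1.528, G_1 = 10^(−1.84/10) = 0.6546
  Stage 2: F_2 = 10^(0.500/10) = 1.122, G_2 = 10^(24.5/10) = 281.8
  Stage 3: F_3 = 10^(1.56/10) = 1.432, G_3 = 10^(17.0/10) = 50.12
  Stage 4: F_4 = 10^(6.91/10) = 4.909, G_4 = 10^(−5.39/10) = 0.2891
Friis cascade:
  F = 1.528 + (1.122 − 1)/0.6546 + (1.432 − 1)/184.5 + (4.909 − 1)/9247 = 1.717
NF = 10 log₁₀(1.717) = 2.35 dB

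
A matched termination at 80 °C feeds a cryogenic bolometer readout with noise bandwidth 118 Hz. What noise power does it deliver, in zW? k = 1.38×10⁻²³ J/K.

T = 80 °C + 273.15 = 353.15 K
P_n = kTB = 1.38×10⁻²³ × 353.15 × 1.18×10² = 5.75×10⁻¹⁹ W = 575 zW

575 zW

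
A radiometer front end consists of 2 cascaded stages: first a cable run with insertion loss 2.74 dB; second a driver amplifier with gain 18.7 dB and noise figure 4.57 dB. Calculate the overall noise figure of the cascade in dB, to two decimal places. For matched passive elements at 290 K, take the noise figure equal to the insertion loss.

Convert to linear (a loss of L dB is a gain of −L dB): F_i = 10^(NF_i/10), G_i = 10^(G_i,dB/10)
  Stage 1: F_1 = 10^(2.74/10) = 1.879, G_1 = 10^(−2.74/10) = 0.5321
  Stage 2: F_2 = 10^(4.57/10) = 2.864, G_2 = 10^(18.7/10) = 74.13
Friis cascade:
  F = 1.879 + (2.864 − 1)/0.5321 = 5.383
NF = 10 log₁₀(5.383) = 7.31 dB

7.31 dB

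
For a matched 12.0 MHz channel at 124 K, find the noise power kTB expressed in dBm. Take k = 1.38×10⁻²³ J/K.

P_n = kTB = 1.38×10⁻²³ × 124 × 1.20×10⁷ = 2.05×10⁻¹⁴ W
In dBm: 10 log₁₀(2.05×10⁻¹⁴ / 10⁻³) = −106.9 dBm

−106.9 dBm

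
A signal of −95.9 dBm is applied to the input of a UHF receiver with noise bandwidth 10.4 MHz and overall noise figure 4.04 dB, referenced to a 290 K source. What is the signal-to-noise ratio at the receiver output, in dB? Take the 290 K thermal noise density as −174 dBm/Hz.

3.9 dB

Noise floor: N = −174 + 10 log₁₀(B) + NF
10 log₁₀(1.04×10⁷) = 70.17 dB
N = −174 + 70.17 + 4.04 = −99.79 dBm
SNR = P_sig − N = −95.9 − (−99.79) = 3.89 dB → 3.9 dB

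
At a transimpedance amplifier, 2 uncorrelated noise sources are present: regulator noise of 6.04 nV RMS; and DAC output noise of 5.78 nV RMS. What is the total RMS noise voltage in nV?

8.36 nV

Uncorrelated sources add in power (mean-square): V_tot = √(ΣV_i²)
V_tot = √[(6.04×10⁻⁹)² + (5.78×10⁻⁹)²] = 8.36×10⁻⁹ V = 8.36 nV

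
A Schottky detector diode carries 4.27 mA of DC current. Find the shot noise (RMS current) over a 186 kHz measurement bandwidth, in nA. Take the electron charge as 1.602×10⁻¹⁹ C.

16.0 nA

I_n = √(2qI·B)
2qI·B = 2 × 1.602×10⁻¹⁹ × 4.27×10⁻³ × 1.86×10⁵ = 2.54×10⁻¹⁶ A²
I_n = √(2.54×10⁻¹⁶) = 1.60×10⁻⁸ A = 16.0 nA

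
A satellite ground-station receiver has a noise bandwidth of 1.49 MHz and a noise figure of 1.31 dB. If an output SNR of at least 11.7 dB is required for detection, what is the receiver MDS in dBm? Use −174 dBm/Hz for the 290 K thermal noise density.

−99.3 dBm

Sensitivity = −174 + 10 log₁₀(B) + NF + SNR_min
= −174 + 61.73 + 1.31 + 11.7
= −99.26 dBm → −99.3 dBm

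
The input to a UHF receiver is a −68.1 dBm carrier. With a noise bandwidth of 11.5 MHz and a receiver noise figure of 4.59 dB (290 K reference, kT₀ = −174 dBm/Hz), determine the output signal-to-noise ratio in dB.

Noise floor: N = −174 + 10 log₁₀(B) + NF
10 log₁₀(1.15×10⁷) = 70.61 dB
N = −174 + 70.61 + 4.59 = −98.80 dBm
SNR = P_sig − N = −68.1 − (−98.80) = 30.70 dB → 30.7 dB

30.7 dB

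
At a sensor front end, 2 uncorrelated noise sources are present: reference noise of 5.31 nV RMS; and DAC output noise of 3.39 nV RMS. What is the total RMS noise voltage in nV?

6.30 nV

Uncorrelated sources add in power (mean-square): V_tot = √(ΣV_i²)
V_tot = √[(5.31×10⁻⁹)² + (3.39×10⁻⁹)²] = 6.30×10⁻⁹ V = 6.30 nV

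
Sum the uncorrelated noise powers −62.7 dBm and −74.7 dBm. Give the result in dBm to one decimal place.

Convert to linear, add, convert back:
P₁ = 5.37×10⁻¹⁰ W, P₂ = 3.39×10⁻¹¹ W
P_tot = 5.71×10⁻¹⁰ W → 10 log₁₀(P_tot / 10⁻³) = −62.4 dBm

−62.4 dBm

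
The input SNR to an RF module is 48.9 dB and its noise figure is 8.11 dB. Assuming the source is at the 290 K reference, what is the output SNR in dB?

40.79 dB

By definition F = SNR_in/SNR_out, so in dB: SNR_out = SNR_in − NF
SNR_out = 48.9 − 8.11 = 40.79 dB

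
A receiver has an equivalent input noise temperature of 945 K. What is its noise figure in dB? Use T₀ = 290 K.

6.29 dB

F = 1 + T_e/T₀ = 1 + 945/290 = 4.25862
NF = 10 log₁₀(4.25862) = 6.29 dB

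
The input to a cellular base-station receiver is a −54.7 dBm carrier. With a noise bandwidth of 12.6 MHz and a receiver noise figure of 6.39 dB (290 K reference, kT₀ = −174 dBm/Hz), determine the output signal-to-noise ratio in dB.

41.9 dB

Noise floor: N = −174 + 10 log₁₀(B) + NF
10 log₁₀(1.26×10⁷) = 71 dB
N = −174 + 71 + 6.39 = −96.61 dBm
SNR = P_sig − N = −54.7 − (−96.61) = 41.91 dB → 41.9 dB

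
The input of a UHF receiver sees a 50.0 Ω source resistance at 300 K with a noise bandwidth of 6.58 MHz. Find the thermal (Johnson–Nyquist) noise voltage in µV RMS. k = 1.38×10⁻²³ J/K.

2.33 µV

V_n = √(4kTRB)
4kTRB = 4 × 1.38×10⁻²³ × 300 × 5.00×10¹ × 6.58×10⁶ = 5.45×10⁻¹² V²
V_n = √(5.45×10⁻¹²) = 2.33×10⁻⁶ V = 2.33 µV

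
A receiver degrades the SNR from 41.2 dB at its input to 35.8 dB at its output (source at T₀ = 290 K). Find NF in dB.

5.4 dB

NF (dB) = SNR_in(dB) − SNR_out(dB) when the source is at T₀
NF = 41.2 − 35.8 = 5.4 dB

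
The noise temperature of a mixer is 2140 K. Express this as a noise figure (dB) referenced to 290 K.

9.23 dB

F = 1 + T_e/T₀ = 1 + 2140/290 = 8.37931
NF = 10 log₁₀(8.37931) = 9.23 dB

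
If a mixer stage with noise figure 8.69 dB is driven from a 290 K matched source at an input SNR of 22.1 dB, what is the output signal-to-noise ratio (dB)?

By definition F = SNR_in/SNR_out, so in dB: SNR_out = SNR_in − NF
SNR_out = 22.1 − 8.69 = 13.41 dB

13.41 dB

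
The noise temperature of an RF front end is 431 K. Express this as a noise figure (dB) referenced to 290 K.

F = 1 + T_e/T₀ = 1 + 431/290 = 2.48621
NF = 10 log₁₀(2.48621) = 3.96 dB

3.96 dB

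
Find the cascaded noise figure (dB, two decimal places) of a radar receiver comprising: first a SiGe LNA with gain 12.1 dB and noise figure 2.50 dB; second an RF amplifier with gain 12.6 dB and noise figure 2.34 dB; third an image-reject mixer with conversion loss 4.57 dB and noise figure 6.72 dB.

Convert to linear (a loss of L dB is a gain of −L dB): F_i = 10^(NF_i/10), G_i = 10^(G_i,dB/10)
  Stage 1: F_1 = 10^(2.50/10) = 1.778, G_1 = 10^(12.1/10) = 16.22
  Stage 2: F_2 = 10^(2.34/10) = 1.714, G_2 = 10^(12.6/10) = 18.20
  Stage 3: F_3 = 10^(6.72/10) = 4.699, G_3 = 10^(−4.57/10) = 0.3491
Friis cascade:
  F = 1.778 + (1.714 − 1)/16.22 + (4.699 − 1)/295.1 = 1.835
NF = 10 log₁₀(1.835) = 2.64 dB

2.64 dB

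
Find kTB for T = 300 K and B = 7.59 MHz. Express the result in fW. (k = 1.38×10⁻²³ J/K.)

P_n = kTB = 1.38×10⁻²³ × 300 × 7.59×10⁶ = 3.14×10⁻¹⁴ W = 31.4 fW

31.4 fW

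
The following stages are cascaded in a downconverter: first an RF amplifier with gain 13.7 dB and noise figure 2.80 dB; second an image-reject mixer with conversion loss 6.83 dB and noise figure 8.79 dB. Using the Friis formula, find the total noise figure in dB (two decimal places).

Convert to linear (a loss of L dB is a gain of −L dB): F_i = 10^(NF_i/10), G_i = 10^(G_i,dB/10)
  Stage 1: F_1 = 10^(2.80/10) = 1.905, G_1 = 10^(13.7/10) = 23.44
  Stage 2: F_2 = 10^(8.79/10) = 7.568, G_2 = 10^(−6.83/10) = 0.2075
Friis cascade:
  F = 1.905 + (7.568 − 1)/23.44 = 2.186
NF = 10 log₁₀(2.186) = 3.40 dB

3.40 dB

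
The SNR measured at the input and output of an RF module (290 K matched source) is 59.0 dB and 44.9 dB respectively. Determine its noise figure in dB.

NF (dB) = SNR_in(dB) − SNR_out(dB) when the source is at T₀
NF = 59.0 − 44.9 = 14.1 dB

14.1 dB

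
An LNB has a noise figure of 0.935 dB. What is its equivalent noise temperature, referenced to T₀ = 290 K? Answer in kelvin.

F = 10^(0.935/10) = 1.24022
T_e = (F − 1)·T₀ = (1.24022 − 1) × 290 = 69.7 K

69.7 K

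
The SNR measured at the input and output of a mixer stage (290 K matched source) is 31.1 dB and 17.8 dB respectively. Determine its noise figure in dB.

NF (dB) = SNR_in(dB) − SNR_out(dB) when the source is at T₀
NF = 31.1 − 17.8 = 13.3 dB

13.3 dB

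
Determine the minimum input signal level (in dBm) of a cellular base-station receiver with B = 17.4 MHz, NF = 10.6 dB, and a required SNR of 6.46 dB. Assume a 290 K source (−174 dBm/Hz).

Sensitivity = −174 + 10 log₁₀(B) + NF + SNR_min
= −174 + 72.41 + 10.6 + 6.46
= −84.53 dBm → −84.5 dBm

−84.5 dBm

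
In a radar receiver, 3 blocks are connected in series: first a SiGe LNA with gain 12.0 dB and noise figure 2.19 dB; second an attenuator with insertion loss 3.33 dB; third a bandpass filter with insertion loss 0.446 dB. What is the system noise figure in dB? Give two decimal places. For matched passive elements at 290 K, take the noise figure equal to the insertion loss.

2.41 dB

Convert to linear (a loss of L dB is a gain of −L dB): F_i = 10^(NF_i/10), G_i = 10^(G_i,dB/10)
  Stage 1: F_1 = 10^(2.19/10) = 1.656, G_1 = 10^(12.0/10) = 15.85
  Stage 2: F_2 = 10^(3.33/10) = 2.153, G_2 = 10^(−3.33/10) = 0.4645
  Stage 3: F_3 = 10^(0.446/10) = 1.108, G_3 = 10^(−0.446/10) = 0.9024
Friis cascade:
  F = 1.656 + (2.153 − 1)/15.85 + (1.108 − 1)/7.362 = 1.743
NF = 10 log₁₀(1.743) = 2.41 dB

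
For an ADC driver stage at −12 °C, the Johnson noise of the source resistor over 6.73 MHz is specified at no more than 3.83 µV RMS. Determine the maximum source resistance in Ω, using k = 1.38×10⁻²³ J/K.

151 Ω

T = −12 °C + 273.15 = 261.15 K
Johnson–Nyquist: V_n = √(4kTRB) ⇒ R = V_n² / (4kTB)
4kTB = 4 × 1.38×10⁻²³ × 261.15 × 6.73×10⁶ = 9.70×10⁻¹⁴
R = (3.83×10⁻⁶)² / 9.70×10⁻¹⁴ = 1.51×10² Ω = 151 Ω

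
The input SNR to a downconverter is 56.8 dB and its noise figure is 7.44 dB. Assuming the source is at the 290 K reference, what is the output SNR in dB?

By definition F = SNR_in/SNR_out, so in dB: SNR_out = SNR_in − NF
SNR_out = 56.8 − 7.44 = 49.36 dB

49.36 dB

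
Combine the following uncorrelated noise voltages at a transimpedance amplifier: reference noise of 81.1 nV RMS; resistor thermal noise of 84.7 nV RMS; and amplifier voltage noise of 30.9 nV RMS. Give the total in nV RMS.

Uncorrelated sources add in power (mean-square): V_tot = √(ΣV_i²)
V_tot = √[(8.11×10⁻⁸)² + (8.47×10⁻⁸)² + (3.09×10⁻⁸)²] = 1.21×10⁻⁷ V = 121 nV

121 nV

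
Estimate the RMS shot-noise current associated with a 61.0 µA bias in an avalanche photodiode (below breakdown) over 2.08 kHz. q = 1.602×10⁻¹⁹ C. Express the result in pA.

I_n = √(2qI·B)
2qI·B = 2 × 1.602×10⁻¹⁹ × 6.10×10⁻⁵ × 2.08×10³ = 4.07×10⁻²⁰ A²
I_n = √(4.07×10⁻²⁰) = 2.02×10⁻¹⁰ A = 202 pA

202 pA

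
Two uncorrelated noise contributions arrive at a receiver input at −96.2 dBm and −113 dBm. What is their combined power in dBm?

−96.1 dBm

Convert to linear, add, convert back:
P₁ = 2.40×10⁻¹³ W, P₂ = 5.01×10⁻¹⁵ W
P_tot = 2.45×10⁻¹³ W → 10 log₁₀(P_tot / 10⁻³) = −96.1 dBm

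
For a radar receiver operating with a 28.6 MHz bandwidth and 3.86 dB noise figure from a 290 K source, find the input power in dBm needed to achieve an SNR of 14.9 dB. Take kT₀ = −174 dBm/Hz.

−80.7 dBm

Sensitivity = −174 + 10 log₁₀(B) + NF + SNR_min
= −174 + 74.56 + 3.86 + 14.9
= −80.68 dBm → −80.7 dBm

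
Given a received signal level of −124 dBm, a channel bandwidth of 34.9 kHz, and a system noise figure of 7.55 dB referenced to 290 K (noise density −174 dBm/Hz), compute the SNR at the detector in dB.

−3.0 dB

Noise floor: N = −174 + 10 log₁₀(B) + NF
10 log₁₀(3.49×10⁴) = 45.43 dB
N = −174 + 45.43 + 7.55 = −121.02 dBm
SNR = P_sig − N = −124 − (−121.02) = −2.98 dB → −3.0 dB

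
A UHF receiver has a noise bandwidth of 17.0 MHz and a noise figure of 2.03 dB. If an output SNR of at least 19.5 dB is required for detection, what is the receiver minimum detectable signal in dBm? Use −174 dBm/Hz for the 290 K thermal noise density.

−80.2 dBm

Sensitivity = −174 + 10 log₁₀(B) + NF + SNR_min
= −174 + 72.3 + 2.03 + 19.5
= −80.17 dBm → −80.2 dBm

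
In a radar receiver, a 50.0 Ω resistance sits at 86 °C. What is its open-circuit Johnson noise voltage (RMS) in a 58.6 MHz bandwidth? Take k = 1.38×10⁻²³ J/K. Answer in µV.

7.62 µV

T = 86 °C + 273.15 = 359.15 K
V_n = √(4kTRB)
4kTRB = 4 × 1.38×10⁻²³ × 359.15 × 5.00×10¹ × 5.86×10⁷ = 5.81×10⁻¹¹ V²
V_n = √(5.81×10⁻¹¹) = 7.62×10⁻⁶ V = 7.62 µV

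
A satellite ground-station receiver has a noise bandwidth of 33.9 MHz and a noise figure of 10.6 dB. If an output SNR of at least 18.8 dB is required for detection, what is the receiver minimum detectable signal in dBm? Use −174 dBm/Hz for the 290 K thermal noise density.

Sensitivity = −174 + 10 log₁₀(B) + NF + SNR_min
= −174 + 75.3 + 10.6 + 18.8
= −69.3 dBm → −69.3 dBm

−69.3 dBm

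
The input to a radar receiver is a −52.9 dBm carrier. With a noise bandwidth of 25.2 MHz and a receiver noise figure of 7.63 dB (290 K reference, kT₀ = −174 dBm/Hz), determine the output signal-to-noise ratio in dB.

39.5 dB

Noise floor: N = −174 + 10 log₁₀(B) + NF
10 log₁₀(2.52×10⁷) = 74.01 dB
N = −174 + 74.01 + 7.63 = −92.36 dBm
SNR = P_sig − N = −52.9 − (−92.36) = 39.46 dB → 39.5 dB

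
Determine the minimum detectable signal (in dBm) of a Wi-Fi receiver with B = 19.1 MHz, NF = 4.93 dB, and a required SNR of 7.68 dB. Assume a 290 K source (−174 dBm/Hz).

Sensitivity = −174 + 10 log₁₀(B) + NF + SNR_min
= −174 + 72.81 + 4.93 + 7.68
= −88.58 dBm → −88.6 dBm

−88.6 dBm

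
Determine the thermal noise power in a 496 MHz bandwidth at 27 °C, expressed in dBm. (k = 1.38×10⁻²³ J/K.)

−86.9 dBm

T = 27 °C + 273.15 = 300.15 K
P_n = kTB = 1.38×10⁻²³ × 300.15 × 4.96×10⁸ = 2.05×10⁻¹² W
In dBm: 10 log₁₀(2.05×10⁻¹² / 10⁻³) = −86.9 dBm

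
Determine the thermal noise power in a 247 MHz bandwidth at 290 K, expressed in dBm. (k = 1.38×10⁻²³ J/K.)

−90.1 dBm

P_n = kTB = 1.38×10⁻²³ × 290 × 2.47×10⁸ = 9.88×10⁻¹³ W
In dBm: 10 log₁₀(9.88×10⁻¹³ / 10⁻³) = −90.1 dBm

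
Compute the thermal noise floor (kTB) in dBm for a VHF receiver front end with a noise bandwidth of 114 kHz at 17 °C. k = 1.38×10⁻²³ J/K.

T = 17 °C + 273.15 = 290.15 K
P_n = kTB = 1.38×10⁻²³ × 290.15 × 1.14×10⁵ = 4.56×10⁻¹⁶ W
In dBm: 10 log₁₀(4.56×10⁻¹⁶ / 10⁻³) = −123.4 dBm

−123.4 dBm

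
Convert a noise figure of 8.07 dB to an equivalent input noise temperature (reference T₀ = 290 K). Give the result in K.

1570 K

F = 10^(8.07/10) = 6.4121
T_e = (F − 1)·T₀ = (6.4121 − 1) × 290 = 1570 K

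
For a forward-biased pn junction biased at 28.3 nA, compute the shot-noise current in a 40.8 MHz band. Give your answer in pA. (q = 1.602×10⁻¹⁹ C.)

608 pA

I_n = √(2qI·B)
2qI·B = 2 × 1.602×10⁻¹⁹ × 2.83×10⁻⁸ × 4.08×10⁷ = 3.70×10⁻¹⁹ A²
I_n = √(3.70×10⁻¹⁹) = 6.08×10⁻¹⁰ A = 608 pA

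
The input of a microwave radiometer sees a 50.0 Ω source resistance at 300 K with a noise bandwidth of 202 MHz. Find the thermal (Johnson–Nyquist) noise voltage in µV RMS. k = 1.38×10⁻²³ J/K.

12.9 µV

V_n = √(4kTRB)
4kTRB = 4 × 1.38×10⁻²³ × 300 × 5.00×10¹ × 2.02×10⁸ = 1.67×10⁻¹⁰ V²
V_n = √(1.67×10⁻¹⁰) = 1.29×10⁻⁵ V = 12.9 µV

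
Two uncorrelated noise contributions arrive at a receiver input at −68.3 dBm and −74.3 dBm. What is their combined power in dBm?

−67.3 dBm

Convert to linear, add, convert back:
P₁ = 1.48×10⁻¹⁰ W, P₂ = 3.72×10⁻¹¹ W
P_tot = 1.85×10⁻¹⁰ W → 10 log₁₀(P_tot / 10⁻³) = −67.3 dBm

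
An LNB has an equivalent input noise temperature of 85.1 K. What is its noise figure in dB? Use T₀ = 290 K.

F = 1 + T_e/T₀ = 1 + 85.1/290 = 1.29345
NF = 10 log₁₀(1.29345) = 1.12 dB

1.12 dB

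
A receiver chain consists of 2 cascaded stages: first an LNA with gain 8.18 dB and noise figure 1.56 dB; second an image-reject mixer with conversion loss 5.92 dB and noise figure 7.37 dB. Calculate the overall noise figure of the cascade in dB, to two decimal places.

Convert to linear (a loss of L dB is a gain of −L dB): F_i = 10^(NF_i/10), G_i = 10^(G_i,dB/10)
  Stage 1: F_1 = 10^(1.56/10) = 1.432, G_1 = 10^(8.18/10) = 6.577
  Stage 2: F_2 = 10^(7.37/10) = 5.458, G_2 = 10^(−5.92/10) = 0.2559
Friis cascade:
  F = 1.432 + (5.458 − 1)/6.577 = 2.110
NF = 10 log₁₀(2.110) = 3.24 dB

3.24 dB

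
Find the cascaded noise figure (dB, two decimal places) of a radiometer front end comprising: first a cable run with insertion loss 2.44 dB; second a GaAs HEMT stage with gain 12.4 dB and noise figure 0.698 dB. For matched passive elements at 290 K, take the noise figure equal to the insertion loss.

Convert to linear (a loss of L dB is a gain of −L dB): F_i = 10^(NF_i/10), G_i = 10^(G_i,dB/10)
  Stage 1: F_1 = 10^(2.44/10) = 1.754, G_1 = 10^(−2.44/10) = 0.5702
  Stage 2: F_2 = 10^(0.698/10) = 1.174, G_2 = 10^(12.4/10) = 17.38
Friis cascade:
  F = 1.754 + (1.174 − 1)/0.5702 = 2.060
NF = 10 log₁₀(2.060) = 3.14 dB

3.14 dB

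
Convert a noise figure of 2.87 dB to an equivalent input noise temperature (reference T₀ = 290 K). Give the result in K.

272 K

F = 10^(2.87/10) = 1.93642
T_e = (F − 1)·T₀ = (1.93642 − 1) × 290 = 272 K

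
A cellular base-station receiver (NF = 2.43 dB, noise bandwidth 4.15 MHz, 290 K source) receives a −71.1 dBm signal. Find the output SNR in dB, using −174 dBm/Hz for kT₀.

Noise floor: N = −174 + 10 log₁₀(B) + NF
10 log₁₀(4.15×10⁶) = 66.18 dB
N = −174 + 66.18 + 2.43 = −105.39 dBm
SNR = P_sig − N = −71.1 − (−105.39) = 34.29 dB → 34.3 dB

34.3 dB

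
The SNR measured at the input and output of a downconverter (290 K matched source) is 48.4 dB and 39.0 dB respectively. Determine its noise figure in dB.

9.4 dB

NF (dB) = SNR_in(dB) − SNR_out(dB) when the source is at T₀
NF = 48.4 − 39.0 = 9.4 dB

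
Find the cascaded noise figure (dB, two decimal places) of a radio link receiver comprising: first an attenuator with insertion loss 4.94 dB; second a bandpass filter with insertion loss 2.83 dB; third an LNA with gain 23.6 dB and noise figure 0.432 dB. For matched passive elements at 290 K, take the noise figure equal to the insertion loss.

Convert to linear (a loss of L dB is a gain of −L dB): F_i = 10^(NF_i/10), G_i = 10^(G_i,dB/10)
  Stage 1: F_1 = 10^(4.94/10) = 3.119, G_1 = 10^(−4.94/10) = 0.3206
  Stage 2: F_2 = 10^(2.83/10) = 1.919, G_2 = 10^(−2.83/10) = 0.5212
  Stage 3: F_3 = 10^(0.432/10) = 1.105, G_3 = 10^(23.6/10) = 229.1
Friis cascade:
  F = 3.119 + (1.919 − 1)/0.3206 + (1.105 − 1)/0.1671 = 6.610
NF = 10 log₁₀(6.610) = 8.20 dB

8.20 dB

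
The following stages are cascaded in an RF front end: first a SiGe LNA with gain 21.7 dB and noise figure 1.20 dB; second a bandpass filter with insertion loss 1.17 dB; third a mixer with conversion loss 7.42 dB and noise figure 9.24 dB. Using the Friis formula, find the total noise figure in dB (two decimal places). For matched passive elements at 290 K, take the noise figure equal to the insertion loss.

Convert to linear (a loss of L dB is a gain of −L dB): F_i = 10^(NF_i/10), G_i = 10^(G_i,dB/10)
  Stage 1: F_1 = 10^(1.20/10) = 1.318, G_1 = 10^(21.7/10) = 147.9
  Stage 2: F_2 = 10^(1.17/10) = 1.309, G_2 = 10^(−1.17/10) = 0.7638
  Stage 3: F_3 = 10^(9.24/10) = 8.395, G_3 = 10^(−7.42/10) = 0.1811
Friis cascade:
  F = 1.318 + (1.309 − 1)/147.9 + (8.395 − 1)/113.0 = 1.386
NF = 10 log₁₀(1.386) = 1.42 dB

1.42 dB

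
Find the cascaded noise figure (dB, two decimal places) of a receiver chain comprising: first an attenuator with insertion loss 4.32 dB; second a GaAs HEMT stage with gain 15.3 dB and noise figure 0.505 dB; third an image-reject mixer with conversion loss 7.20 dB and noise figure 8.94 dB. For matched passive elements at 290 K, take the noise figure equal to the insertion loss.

5.54 dB

Convert to linear (a loss of L dB is a gain of −L dB): F_i = 10^(NF_i/10), G_i = 10^(G_i,dB/10)
  Stage 1: F_1 = 10^(4.32/10) = 2.704, G_1 = 10^(−4.32/10) = 0.3698
  Stage 2: F_2 = 10^(0.505/10) = 1.123, G_2 = 10^(15.3/10) = 33.88
  Stage 3: F_3 = 10^(8.94/10) = 7.834, G_3 = 10^(−7.20/10) = 0.1905
Friis cascade:
  F = 2.704 + (1.123 − 1)/0.3698 + (7.834 − 1)/12.53 = 3.583
NF = 10 log₁₀(3.583) = 5.54 dB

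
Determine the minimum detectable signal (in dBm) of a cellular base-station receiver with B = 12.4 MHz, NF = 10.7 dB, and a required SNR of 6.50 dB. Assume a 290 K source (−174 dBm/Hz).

−85.9 dBm

Sensitivity = −174 + 10 log₁₀(B) + NF + SNR_min
= −174 + 70.93 + 10.7 + 6.50
= −85.87 dBm → −85.9 dBm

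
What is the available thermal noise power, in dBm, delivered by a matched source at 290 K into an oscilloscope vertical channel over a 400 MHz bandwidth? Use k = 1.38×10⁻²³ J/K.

−88.0 dBm

P_n = kTB = 1.38×10⁻²³ × 290 × 4.00×10⁸ = 1.60×10⁻¹² W
In dBm: 10 log₁₀(1.60×10⁻¹² / 10⁻³) = −88.0 dBm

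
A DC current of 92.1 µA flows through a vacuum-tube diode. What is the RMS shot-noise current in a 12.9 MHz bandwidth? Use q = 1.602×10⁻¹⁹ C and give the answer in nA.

19.5 nA

I_n = √(2qI·B)
2qI·B = 2 × 1.602×10⁻¹⁹ × 9.21×10⁻⁵ × 1.29×10⁷ = 3.81×10⁻¹⁶ A²
I_n = √(3.81×10⁻¹⁶) = 1.95×10⁻⁸ A = 19.5 nA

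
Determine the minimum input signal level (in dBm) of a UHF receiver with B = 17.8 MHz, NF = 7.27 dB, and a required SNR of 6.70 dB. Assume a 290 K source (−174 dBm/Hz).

Sensitivity = −174 + 10 log₁₀(B) + NF + SNR_min
= −174 + 72.5 + 7.27 + 6.70
= −87.53 dBm → −87.5 dBm

−87.5 dBm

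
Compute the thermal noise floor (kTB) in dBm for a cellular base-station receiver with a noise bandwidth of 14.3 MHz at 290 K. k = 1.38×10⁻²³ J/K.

P_n = kTB = 1.38×10⁻²³ × 290 × 1.43×10⁷ = 5.72×10⁻¹⁴ W
In dBm: 10 log₁₀(5.72×10⁻¹⁴ / 10⁻³) = −102.4 dBm

−102.4 dBm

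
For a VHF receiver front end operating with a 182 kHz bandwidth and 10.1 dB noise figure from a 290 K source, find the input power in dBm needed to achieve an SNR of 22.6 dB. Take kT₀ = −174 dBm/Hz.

Sensitivity = −174 + 10 log₁₀(B) + NF + SNR_min
= −174 + 52.6 + 10.1 + 22.6
= −88.7 dBm → −88.7 dBm

−88.7 dBm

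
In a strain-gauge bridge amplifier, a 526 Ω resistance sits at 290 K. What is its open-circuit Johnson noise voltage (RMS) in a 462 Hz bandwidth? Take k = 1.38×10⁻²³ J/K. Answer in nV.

62.4 nV

V_n = √(4kTRB)
4kTRB = 4 × 1.38×10⁻²³ × 290 × 5.26×10² × 4.62×10² = 3.89×10⁻¹⁵ V²
V_n = √(3.89×10⁻¹⁵) = 6.24×10⁻⁸ V = 62.4 nV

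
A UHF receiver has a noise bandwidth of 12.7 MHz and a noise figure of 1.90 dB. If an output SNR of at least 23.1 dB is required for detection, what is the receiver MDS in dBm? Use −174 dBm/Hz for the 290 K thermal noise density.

−78.0 dBm

Sensitivity = −174 + 10 log₁₀(B) + NF + SNR_min
= −174 + 71.04 + 1.90 + 23.1
= −77.96 dBm → −78.0 dBm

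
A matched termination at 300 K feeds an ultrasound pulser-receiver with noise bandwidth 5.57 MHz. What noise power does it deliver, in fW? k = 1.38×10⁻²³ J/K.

P_n = kTB = 1.38×10⁻²³ × 300 × 5.57×10⁶ = 2.31×10⁻¹⁴ W = 23.1 fW

23.1 fW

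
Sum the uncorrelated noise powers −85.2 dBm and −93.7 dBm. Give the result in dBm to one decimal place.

−84.6 dBm

Convert to linear, add, convert back:
P₁ = 3.02×10⁻¹² W, P₂ = 4.27×10⁻¹³ W
P_tot = 3.45×10⁻¹² W → 10 log₁₀(P_tot / 10⁻³) = −84.6 dBm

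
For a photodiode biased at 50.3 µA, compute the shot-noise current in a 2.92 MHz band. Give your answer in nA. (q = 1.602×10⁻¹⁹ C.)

I_n = √(2qI·B)
2qI·B = 2 × 1.602×10⁻¹⁹ × 5.03×10⁻⁵ × 2.92×10⁶ = 4.71×10⁻¹⁷ A²
I_n = √(4.71×10⁻¹⁷) = 6.86×10⁻⁹ A = 6.86 nA

6.86 nA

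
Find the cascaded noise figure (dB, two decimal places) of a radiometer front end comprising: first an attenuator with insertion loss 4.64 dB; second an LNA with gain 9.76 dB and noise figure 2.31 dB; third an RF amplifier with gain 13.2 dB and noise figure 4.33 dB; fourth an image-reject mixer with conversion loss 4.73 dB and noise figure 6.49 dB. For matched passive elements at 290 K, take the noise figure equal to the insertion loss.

Convert to linear (a loss of L dB is a gain of −L dB): F_i = 10^(NF_i/10), G_i = 10^(G_i,dB/10)
  Stage 1: F_1 = 10^(4.64/10) = 2.911, G_1 = 10^(−4.64/10) = 0.3436
  Stage 2: F_2 = 10^(2.31/10) = 1.702, G_2 = 10^(9.76/10) = 9.462
  Stage 3: F_3 = 10^(4.33/10) = 2.710, G_3 = 10^(13.2/10) = 20.89
  Stage 4: F_4 = 10^(6.49/10) = 4.457, G_4 = 10^(−4.73/10) = 0.3365
Friis cascade:
  F = 2.911 + (1.702 − 1)/0.3436 + (2.710 − 1)/3.251 + (4.457 − 1)/67.92 = 5.531
NF = 10 log₁₀(5.531) = 7.43 dB

7.43 dB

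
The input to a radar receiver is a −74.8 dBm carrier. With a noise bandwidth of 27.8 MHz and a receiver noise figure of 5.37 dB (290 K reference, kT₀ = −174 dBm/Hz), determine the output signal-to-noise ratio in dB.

19.4 dB

Noise floor: N = −174 + 10 log₁₀(B) + NF
10 log₁₀(2.78×10⁷) = 74.44 dB
N = −174 + 74.44 + 5.37 = −94.19 dBm
SNR = P_sig − N = −74.8 − (−94.19) = 19.39 dB → 19.4 dB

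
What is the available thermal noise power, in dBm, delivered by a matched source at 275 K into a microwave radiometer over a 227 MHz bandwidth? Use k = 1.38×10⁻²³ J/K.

P_n = kTB = 1.38×10⁻²³ × 275 × 2.27×10⁸ = 8.61×10⁻¹³ W
In dBm: 10 log₁₀(8.61×10⁻¹³ / 10⁻³) = −90.6 dBm

−90.6 dBm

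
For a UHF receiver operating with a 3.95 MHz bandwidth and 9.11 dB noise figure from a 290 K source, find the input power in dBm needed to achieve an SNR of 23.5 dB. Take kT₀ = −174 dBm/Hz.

Sensitivity = −174 + 10 log₁₀(B) + NF + SNR_min
= −174 + 65.97 + 9.11 + 23.5
= −75.42 dBm → −75.4 dBm

−75.4 dBm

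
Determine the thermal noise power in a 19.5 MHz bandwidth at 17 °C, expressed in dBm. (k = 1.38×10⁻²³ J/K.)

T = 17 °C + 273.15 = 290.15 K
P_n = kTB = 1.38×10⁻²³ × 290.15 × 1.95×10⁷ = 7.81×10⁻¹⁴ W
In dBm: 10 log₁₀(7.81×10⁻¹⁴ / 10⁻³) = −101.1 dBm

−101.1 dBm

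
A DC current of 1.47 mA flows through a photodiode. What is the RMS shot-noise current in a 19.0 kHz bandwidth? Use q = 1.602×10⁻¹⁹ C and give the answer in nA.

2.99 nA

I_n = √(2qI·B)
2qI·B = 2 × 1.602×10⁻¹⁹ × 1.47×10⁻³ × 1.90×10⁴ = 8.95×10⁻¹⁸ A²
I_n = √(8.95×10⁻¹⁸) = 2.99×10⁻⁹ A = 2.99 nA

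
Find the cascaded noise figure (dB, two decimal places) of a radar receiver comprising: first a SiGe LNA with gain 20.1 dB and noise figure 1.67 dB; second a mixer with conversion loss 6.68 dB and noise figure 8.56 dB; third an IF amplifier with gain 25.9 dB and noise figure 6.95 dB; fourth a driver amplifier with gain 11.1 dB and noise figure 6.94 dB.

Convert to linear (a loss of L dB is a gain of −L dB): F_i = 10^(NF_i/10), G_i = 10^(G_i,dB/10)
  Stage 1: F_1 = 10^(1.67/10) = 1.469, G_1 = 10^(20.1/10) = 102.3
  Stage 2: F_2 = 10^(8.56/10) = 7.178, G_2 = 10^(−6.68/10) = 0.2148
  Stage 3: F_3 = 10^(6.95/10) = 4.955, G_3 = 10^(25.9/10) = 389.0
  Stage 4: F_4 = 10^(6.94/10) = 4.943, G_4 = 10^(11.1/10) = 12.88
Friis cascade:
  F = 1.469 + (7.178 − 1)/102.3 + (4.955 − 1)/21.98 + (4.943 − 1)/8551 = 1.710
NF = 10 log₁₀(1.710) = 2.33 dB

2.33 dB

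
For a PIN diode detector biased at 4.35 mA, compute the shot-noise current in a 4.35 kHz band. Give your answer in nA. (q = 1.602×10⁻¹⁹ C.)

2.46 nA

I_n = √(2qI·B)
2qI·B = 2 × 1.602×10⁻¹⁹ × 4.35×10⁻³ × 4.35×10³ = 6.06×10⁻¹⁸ A²
I_n = √(6.06×10⁻¹⁸) = 2.46×10⁻⁹ A = 2.46 nA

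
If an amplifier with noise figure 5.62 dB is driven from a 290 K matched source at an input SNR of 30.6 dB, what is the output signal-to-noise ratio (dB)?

24.98 dB

By definition F = SNR_in/SNR_out, so in dB: SNR_out = SNR_in − NF
SNR_out = 30.6 − 5.62 = 24.98 dB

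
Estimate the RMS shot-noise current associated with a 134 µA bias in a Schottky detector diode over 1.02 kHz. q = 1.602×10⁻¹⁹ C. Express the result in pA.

209 pA

I_n = √(2qI·B)
2qI·B = 2 × 1.602×10⁻¹⁹ × 1.34×10⁻⁴ × 1.02×10³ = 4.38×10⁻²⁰ A²
I_n = √(4.38×10⁻²⁰) = 2.09×10⁻¹⁰ A = 209 pA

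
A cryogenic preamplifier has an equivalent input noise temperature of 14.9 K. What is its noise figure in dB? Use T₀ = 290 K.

0.218 dB

F = 1 + T_e/T₀ = 1 + 14.9/290 = 1.05138
NF = 10 log₁₀(1.05138) = 0.218 dB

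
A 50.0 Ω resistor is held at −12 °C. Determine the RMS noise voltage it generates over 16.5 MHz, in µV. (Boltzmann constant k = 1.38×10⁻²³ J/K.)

3.45 µV

T = −12 °C + 273.15 = 261.15 K
V_n = √(4kTRB)
4kTRB = 4 × 1.38×10⁻²³ × 261.15 × 5.00×10¹ × 1.65×10⁷ = 1.19×10⁻¹¹ V²
V_n = √(1.19×10⁻¹¹) = 3.45×10⁻⁶ V = 3.45 µV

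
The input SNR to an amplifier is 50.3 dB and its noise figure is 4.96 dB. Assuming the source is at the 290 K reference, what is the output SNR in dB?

45.34 dB

By definition F = SNR_in/SNR_out, so in dB: SNR_out = SNR_in − NF
SNR_out = 50.3 − 4.96 = 45.34 dB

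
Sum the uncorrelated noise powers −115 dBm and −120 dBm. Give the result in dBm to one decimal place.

Convert to linear, add, convert back:
P₁ = 3.16×10⁻¹⁵ W, P₂ = 1.00×10⁻¹⁵ W
P_tot = 4.16×10⁻¹⁵ W → 10 log₁₀(P_tot / 10⁻³) = −113.8 dBm

−113.8 dBm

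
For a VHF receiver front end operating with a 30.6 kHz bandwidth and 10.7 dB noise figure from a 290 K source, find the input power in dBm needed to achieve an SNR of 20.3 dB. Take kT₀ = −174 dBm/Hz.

−98.1 dBm

Sensitivity = −174 + 10 log₁₀(B) + NF + SNR_min
= −174 + 44.86 + 10.7 + 20.3
= −98.14 dBm → −98.1 dBm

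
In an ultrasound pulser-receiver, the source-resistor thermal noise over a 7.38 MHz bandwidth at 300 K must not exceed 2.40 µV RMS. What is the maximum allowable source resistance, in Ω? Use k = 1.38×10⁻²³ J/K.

47.1 Ω

Johnson–Nyquist: V_n = √(4kTRB) ⇒ R = V_n² / (4kTB)
4kTB = 4 × 1.38×10⁻²³ × 300 × 7.38×10⁶ = 1.22×10⁻¹³
R = (2.40×10⁻⁶)² / 1.22×10⁻¹³ = 4.71×10¹ Ω = 47.1 Ω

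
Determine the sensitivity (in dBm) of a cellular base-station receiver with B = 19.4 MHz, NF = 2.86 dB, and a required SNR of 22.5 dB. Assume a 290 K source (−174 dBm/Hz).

Sensitivity = −174 + 10 log₁₀(B) + NF + SNR_min
= −174 + 72.88 + 2.86 + 22.5
= −75.76 dBm → −75.8 dBm

−75.8 dBm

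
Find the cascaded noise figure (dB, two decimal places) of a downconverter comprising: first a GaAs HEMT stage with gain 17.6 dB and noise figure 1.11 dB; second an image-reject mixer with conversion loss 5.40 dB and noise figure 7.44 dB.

1.37 dB

Convert to linear (a loss of L dB is a gain of −L dB): F_i = 10^(NF_i/10), G_i = 10^(G_i,dB/10)
  Stage 1: F_1 = 10^(1.11/10) = 1.291, G_1 = 10^(17.6/10) = 57.54
  Stage 2: F_2 = 10^(7.44/10) = 5.546, G_2 = 10^(−5.40/10) = 0.2884
Friis cascade:
  F = 1.291 + (5.546 − 1)/57.54 = 1.370
NF = 10 log₁₀(1.370) = 1.37 dB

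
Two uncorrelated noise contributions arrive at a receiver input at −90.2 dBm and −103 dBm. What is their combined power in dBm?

−90.0 dBm

Convert to linear, add, convert back:
P₁ = 9.55×10⁻¹³ W, P₂ = 5.01×10⁻¹⁴ W
P_tot = 1.01×10⁻¹² W → 10 log₁₀(P_tot / 10⁻³) = −90.0 dBm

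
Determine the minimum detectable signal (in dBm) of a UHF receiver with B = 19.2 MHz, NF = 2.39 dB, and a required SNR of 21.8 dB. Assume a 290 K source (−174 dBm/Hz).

Sensitivity = −174 + 10 log₁₀(B) + NF + SNR_min
= −174 + 72.83 + 2.39 + 21.8
= −76.98 dBm → −77.0 dBm

−77.0 dBm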